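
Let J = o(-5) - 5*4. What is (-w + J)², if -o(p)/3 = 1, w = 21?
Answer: 1936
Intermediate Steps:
o(p) = -3 (o(p) = -3*1 = -3)
J = -23 (J = -3 - 5*4 = -3 - 20 = -23)
(-w + J)² = (-1*21 - 23)² = (-21 - 23)² = (-44)² = 1936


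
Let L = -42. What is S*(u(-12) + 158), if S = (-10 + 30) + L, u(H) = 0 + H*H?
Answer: -6644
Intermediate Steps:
u(H) = H**2 (u(H) = 0 + H**2 = H**2)
S = -22 (S = (-10 + 30) - 42 = 20 - 42 = -22)
S*(u(-12) + 158) = -22*((-12)**2 + 158) = -22*(144 + 158) = -22*302 = -6644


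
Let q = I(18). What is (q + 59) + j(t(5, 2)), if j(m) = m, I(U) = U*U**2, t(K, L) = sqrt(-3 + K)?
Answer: 5891 + sqrt(2) ≈ 5892.4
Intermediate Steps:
I(U) = U**3
q = 5832 (q = 18**3 = 5832)
(q + 59) + j(t(5, 2)) = (5832 + 59) + sqrt(-3 + 5) = 5891 + sqrt(2)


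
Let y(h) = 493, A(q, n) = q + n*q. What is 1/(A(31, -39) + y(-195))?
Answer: -1/685 ≈ -0.0014599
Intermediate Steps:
1/(A(31, -39) + y(-195)) = 1/(31*(1 - 39) + 493) = 1/(31*(-38) + 493) = 1/(-1178 + 493) = 1/(-685) = -1/685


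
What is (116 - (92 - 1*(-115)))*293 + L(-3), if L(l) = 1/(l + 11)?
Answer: -213303/8 ≈ -26663.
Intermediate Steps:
L(l) = 1/(11 + l)
(116 - (92 - 1*(-115)))*293 + L(-3) = (116 - (92 - 1*(-115)))*293 + 1/(11 - 3) = (116 - (92 + 115))*293 + 1/8 = (116 - 1*207)*293 + ⅛ = (116 - 207)*293 + ⅛ = -91*293 + ⅛ = -26663 + ⅛ = -213303/8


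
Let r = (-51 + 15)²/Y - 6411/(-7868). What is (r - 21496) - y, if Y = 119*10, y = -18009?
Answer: -2330762573/668780 ≈ -3485.1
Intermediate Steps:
Y = 1190
r = 1273287/668780 (r = (-51 + 15)²/1190 - 6411/(-7868) = (-36)²*(1/1190) - 6411*(-1/7868) = 1296*(1/1190) + 6411/7868 = 648/595 + 6411/7868 = 1273287/668780 ≈ 1.9039)
(r - 21496) - y = (1273287/668780 - 21496) - 1*(-18009) = -14374821593/668780 + 18009 = -2330762573/668780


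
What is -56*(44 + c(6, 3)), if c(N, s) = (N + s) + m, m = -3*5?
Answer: -2128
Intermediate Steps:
m = -15
c(N, s) = -15 + N + s (c(N, s) = (N + s) - 15 = -15 + N + s)
-56*(44 + c(6, 3)) = -56*(44 + (-15 + 6 + 3)) = -56*(44 - 6) = -56*38 = -2128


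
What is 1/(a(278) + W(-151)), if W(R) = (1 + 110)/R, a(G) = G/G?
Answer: 151/40 ≈ 3.7750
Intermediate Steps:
a(G) = 1
W(R) = 111/R
1/(a(278) + W(-151)) = 1/(1 + 111/(-151)) = 1/(1 + 111*(-1/151)) = 1/(1 - 111/151) = 1/(40/151) = 151/40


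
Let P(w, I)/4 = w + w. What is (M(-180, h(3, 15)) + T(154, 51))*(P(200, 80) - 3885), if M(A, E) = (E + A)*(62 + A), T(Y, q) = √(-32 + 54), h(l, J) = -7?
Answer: -50420810 - 2285*√22 ≈ -5.0432e+7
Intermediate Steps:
P(w, I) = 8*w (P(w, I) = 4*(w + w) = 4*(2*w) = 8*w)
T(Y, q) = √22
M(A, E) = (62 + A)*(A + E) (M(A, E) = (A + E)*(62 + A) = (62 + A)*(A + E))
(M(-180, h(3, 15)) + T(154, 51))*(P(200, 80) - 3885) = (((-180)² + 62*(-180) + 62*(-7) - 180*(-7)) + √22)*(8*200 - 3885) = ((32400 - 11160 - 434 + 1260) + √22)*(1600 - 3885) = (22066 + √22)*(-2285) = -50420810 - 2285*√22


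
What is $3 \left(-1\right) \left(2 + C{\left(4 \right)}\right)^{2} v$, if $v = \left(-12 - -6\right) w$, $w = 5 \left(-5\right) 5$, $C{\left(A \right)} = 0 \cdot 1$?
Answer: $-9000$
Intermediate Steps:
$C{\left(A \right)} = 0$
$w = -125$ ($w = \left(-25\right) 5 = -125$)
$v = 750$ ($v = \left(-12 - -6\right) \left(-125\right) = \left(-12 + 6\right) \left(-125\right) = \left(-6\right) \left(-125\right) = 750$)
$3 \left(-1\right) \left(2 + C{\left(4 \right)}\right)^{2} v = 3 \left(-1\right) \left(2 + 0\right)^{2} \cdot 750 = - 3 \cdot 2^{2} \cdot 750 = \left(-3\right) 4 \cdot 750 = \left(-12\right) 750 = -9000$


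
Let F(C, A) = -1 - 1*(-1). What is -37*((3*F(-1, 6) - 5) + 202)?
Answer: -7289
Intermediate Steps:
F(C, A) = 0 (F(C, A) = -1 + 1 = 0)
-37*((3*F(-1, 6) - 5) + 202) = -37*((3*0 - 5) + 202) = -37*((0 - 5) + 202) = -37*(-5 + 202) = -37*197 = -7289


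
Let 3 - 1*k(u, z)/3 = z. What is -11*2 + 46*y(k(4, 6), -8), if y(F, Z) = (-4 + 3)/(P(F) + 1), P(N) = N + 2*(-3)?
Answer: -131/7 ≈ -18.714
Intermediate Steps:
k(u, z) = 9 - 3*z
P(N) = -6 + N (P(N) = N - 6 = -6 + N)
y(F, Z) = -1/(-5 + F) (y(F, Z) = (-4 + 3)/((-6 + F) + 1) = -1/(-5 + F))
-11*2 + 46*y(k(4, 6), -8) = -11*2 + 46*(-1/(-5 + (9 - 3*6))) = -22 + 46*(-1/(-5 + (9 - 18))) = -22 + 46*(-1/(-5 - 9)) = -22 + 46*(-1/(-14)) = -22 + 46*(-1*(-1/14)) = -22 + 46*(1/14) = -22 + 23/7 = -131/7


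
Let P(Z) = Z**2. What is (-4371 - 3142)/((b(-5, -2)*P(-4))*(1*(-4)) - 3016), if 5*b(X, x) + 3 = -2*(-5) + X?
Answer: 37565/15208 ≈ 2.4701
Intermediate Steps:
b(X, x) = 7/5 + X/5 (b(X, x) = -3/5 + (-2*(-5) + X)/5 = -3/5 + (10 + X)/5 = -3/5 + (2 + X/5) = 7/5 + X/5)
(-4371 - 3142)/((b(-5, -2)*P(-4))*(1*(-4)) - 3016) = (-4371 - 3142)/(((7/5 + (1/5)*(-5))*(-4)**2)*(1*(-4)) - 3016) = -7513/(((7/5 - 1)*16)*(-4) - 3016) = -7513/(((2/5)*16)*(-4) - 3016) = -7513/((32/5)*(-4) - 3016) = -7513/(-128/5 - 3016) = -7513/(-15208/5) = -7513*(-5/15208) = 37565/15208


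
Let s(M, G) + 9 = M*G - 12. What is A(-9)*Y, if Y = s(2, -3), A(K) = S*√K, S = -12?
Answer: 972*I ≈ 972.0*I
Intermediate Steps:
A(K) = -12*√K
s(M, G) = -21 + G*M (s(M, G) = -9 + (M*G - 12) = -9 + (G*M - 12) = -9 + (-12 + G*M) = -21 + G*M)
Y = -27 (Y = -21 - 3*2 = -21 - 6 = -27)
A(-9)*Y = -36*I*(-27) = 972*I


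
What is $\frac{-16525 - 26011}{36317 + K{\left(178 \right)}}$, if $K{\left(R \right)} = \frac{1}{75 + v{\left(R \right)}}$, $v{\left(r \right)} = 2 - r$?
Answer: $- \frac{537017}{458502} \approx -1.1712$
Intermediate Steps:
$K{\left(R \right)} = \frac{1}{77 - R}$ ($K{\left(R \right)} = \frac{1}{75 - \left(-2 + R\right)} = \frac{1}{77 - R}$)
$\frac{-16525 - 26011}{36317 + K{\left(178 \right)}} = \frac{-16525 - 26011}{36317 - \frac{1}{-77 + 178}} = - \frac{42536}{36317 - \frac{1}{101}} = - \frac{42536}{\frac{3668016}{101}} = \left(-42536\right) \frac{101}{3668016} = - \frac{537017}{458502}$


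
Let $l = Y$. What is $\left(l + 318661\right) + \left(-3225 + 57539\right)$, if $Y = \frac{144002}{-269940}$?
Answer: $\frac{50340363749}{134970} \approx 3.7297 \cdot 10^{5}$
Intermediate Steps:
$Y = - \frac{72001}{134970}$ ($Y = 144002 \left(- \frac{1}{269940}\right) = - \frac{72001}{134970} \approx -0.53346$)
$l = - \frac{72001}{134970} \approx -0.53346$
$\left(l + 318661\right) + \left(-3225 + 57539\right) = \left(- \frac{72001}{134970} + 318661\right) + \left(-3225 + 57539\right) = \frac{43009603169}{134970} + 54314 = \frac{50340363749}{134970}$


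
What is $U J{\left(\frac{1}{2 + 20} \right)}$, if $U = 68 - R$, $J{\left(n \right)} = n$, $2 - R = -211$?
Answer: $- \frac{145}{22} \approx -6.5909$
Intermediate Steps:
$R = 213$ ($R = 2 - -211 = 2 + 211 = 213$)
$U = -145$ ($U = 68 - 213 = -145$)
$U J{\left(\frac{1}{2 + 20} \right)} = - \frac{145}{2 + 20} = - \frac{145}{22}$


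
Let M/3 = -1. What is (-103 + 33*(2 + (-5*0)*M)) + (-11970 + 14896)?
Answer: 2889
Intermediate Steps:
M = -3 (M = 3*(-1) = -3)
(-103 + 33*(2 + (-5*0)*M)) + (-11970 + 14896) = (-103 + 33*(2 - 5*0*(-3))) + (-11970 + 14896) = (-103 + 33*(2 + 0*(-3))) + 2926 = (-103 + 33*(2 + 0)) + 2926 = (-103 + 33*2) + 2926 = (-103 + 66) + 2926 = -37 + 2926 = 2889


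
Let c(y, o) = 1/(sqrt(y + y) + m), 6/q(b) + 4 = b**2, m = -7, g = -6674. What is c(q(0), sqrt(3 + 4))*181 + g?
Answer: -348315/52 - 181*I*sqrt(3)/52 ≈ -6698.4 - 6.0289*I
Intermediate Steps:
q(b) = 6/(-4 + b**2)
c(y, o) = 1/(-7 + sqrt(2)*sqrt(y)) (c(y, o) = 1/(sqrt(y + y) - 7) = 1/(sqrt(2*y) - 7) = 1/(sqrt(2)*sqrt(y) - 7) = 1/(-7 + sqrt(2)*sqrt(y)))
c(q(0), sqrt(3 + 4))*181 + g = 181/(-7 + sqrt(2)*sqrt(6/(-4 + 0**2))) - 6674 = 181/(-7 + sqrt(2)*sqrt(6/(-4 + 0))) - 6674 = 181/(-7 + sqrt(2)*sqrt(6/(-4))) - 6674 = 181/(-7 + sqrt(2)*sqrt(6*(-1/4))) - 6674 = 181/(-7 + sqrt(2)*sqrt(-3/2)) - 6674 = 181/(-7 + sqrt(2)*(I*sqrt(6)/2)) - 6674 = 181/(-7 + I*sqrt(3)) - 6674 = -6674 + 181/(-7 + I*sqrt(3))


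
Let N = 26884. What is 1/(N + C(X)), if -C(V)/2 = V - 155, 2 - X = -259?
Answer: 1/26672 ≈ 3.7492e-5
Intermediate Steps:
X = 261 (X = 2 - 1*(-259) = 2 + 259 = 261)
C(V) = 310 - 2*V (C(V) = -2*(V - 155) = -2*(-155 + V) = 310 - 2*V)
1/(N + C(X)) = 1/(26884 + (310 - 2*261)) = 1/(26884 + (310 - 522)) = 1/(26884 - 212) = 1/26672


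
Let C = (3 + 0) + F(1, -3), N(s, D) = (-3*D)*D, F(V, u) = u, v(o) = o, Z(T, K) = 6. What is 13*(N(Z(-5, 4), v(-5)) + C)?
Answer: -975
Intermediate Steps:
N(s, D) = -3*D²
C = 0 (C = (3 + 0) - 3 = 3 - 3 = 0)
13*(N(Z(-5, 4), v(-5)) + C) = 13*(-3*(-5)² + 0) = 13*(-3*25 + 0) = 13*(-75 + 0) = 13*(-75) = -975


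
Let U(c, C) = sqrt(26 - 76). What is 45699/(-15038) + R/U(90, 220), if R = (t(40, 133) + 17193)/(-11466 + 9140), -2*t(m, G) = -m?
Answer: -45699/15038 + 17213*I*sqrt(2)/23260 ≈ -3.0389 + 1.0466*I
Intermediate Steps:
t(m, G) = m/2 (t(m, G) = -(-1)*m/2 = m/2)
R = -17213/2326 (R = ((1/2)*40 + 17193)/(-11466 + 9140) = (20 + 17193)/(-2326) = 17213*(-1/2326) = -17213/2326 ≈ -7.4003)
U(c, C) = 5*I*sqrt(2) (U(c, C) = sqrt(-50) = 5*I*sqrt(2))
45699/(-15038) + R/U(90, 220) = 45699/(-15038) - 17213*(-I*sqrt(2)/10)/2326 = 45699*(-1/15038) - (-17213)*I*sqrt(2)/23260 = -45699/15038 + 17213*I*sqrt(2)/23260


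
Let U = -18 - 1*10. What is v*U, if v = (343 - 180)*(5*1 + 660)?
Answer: -3035060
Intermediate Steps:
v = 108395 (v = 163*(5 + 660) = 163*665 = 108395)
U = -28 (U = -18 - 10 = -28)
v*U = 108395*(-28) = -3035060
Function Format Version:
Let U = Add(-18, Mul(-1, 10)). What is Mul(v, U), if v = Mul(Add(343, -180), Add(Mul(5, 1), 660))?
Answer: -3035060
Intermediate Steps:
v = 108395 (v = Mul(163, Add(5, 660)) = Mul(163, 665) = 108395)
U = -28 (U = Add(-18, -10) = -28)
Mul(v, U) = Mul(108395, -28) = -3035060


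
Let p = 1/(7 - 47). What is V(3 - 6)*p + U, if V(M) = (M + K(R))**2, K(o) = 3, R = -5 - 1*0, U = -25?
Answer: -25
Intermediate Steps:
R = -5 (R = -5 + 0 = -5)
V(M) = (3 + M)**2 (V(M) = (M + 3)**2 = (3 + M)**2)
p = -1/40 (p = 1/(-40) = -1/40 ≈ -0.025000)
V(3 - 6)*p + U = (3 + (3 - 6))**2*(-1/40) - 25 = (3 - 3)**2*(-1/40) - 25 = 0**2*(-1/40) - 25 = 0*(-1/40) - 25 = 0 - 25 = -25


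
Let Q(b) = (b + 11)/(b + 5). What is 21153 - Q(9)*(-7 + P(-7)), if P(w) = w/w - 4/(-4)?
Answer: 148121/7 ≈ 21160.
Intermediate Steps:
Q(b) = (11 + b)/(5 + b)
P(w) = 2 (P(w) = 1 - 4*(-¼) = 1 + 1 = 2)
21153 - Q(9)*(-7 + P(-7)) = 21153 - (11 + 9)/(5 + 9)*(-7 + 2) = 21153 - 20/14*(-5) = 21153 - (1/14)*20*(-5) = 21153 - 10*(-5)/7 = 21153 - 1*(-50/7) = 21153 + 50/7 = 148121/7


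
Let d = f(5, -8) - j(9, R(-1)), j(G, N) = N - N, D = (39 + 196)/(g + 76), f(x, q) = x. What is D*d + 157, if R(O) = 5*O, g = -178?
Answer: 14839/102 ≈ 145.48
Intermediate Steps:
D = -235/102 (D = (39 + 196)/(-178 + 76) = 235/(-102) = 235*(-1/102) = -235/102 ≈ -2.3039)
j(G, N) = 0
d = 5 (d = 5 - 1*0 = 5 + 0 = 5)
D*d + 157 = -235/102*5 + 157 = -1175/102 + 157 = 14839/102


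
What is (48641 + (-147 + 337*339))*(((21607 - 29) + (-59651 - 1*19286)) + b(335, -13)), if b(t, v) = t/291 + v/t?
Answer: -909949415343001/97485 ≈ -9.3342e+9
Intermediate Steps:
b(t, v) = t/291 + v/t (b(t, v) = t*(1/291) + v/t = t/291 + v/t)
(48641 + (-147 + 337*339))*(((21607 - 29) + (-59651 - 1*19286)) + b(335, -13)) = (48641 + (-147 + 337*339))*(((21607 - 29) + (-59651 - 1*19286)) + ((1/291)*335 - 13/335)) = (48641 + (-147 + 114243))*((21578 + (-59651 - 19286)) + (335/291 - 13*1/335)) = (48641 + 114096)*((21578 - 78937) + (335/291 - 13/335)) = 162737*(-57359 + 108442/97485) = 162737*(-5591533673/97485) = -909949415343001/97485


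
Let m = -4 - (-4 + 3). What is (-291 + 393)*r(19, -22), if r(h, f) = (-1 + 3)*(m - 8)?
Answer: -2244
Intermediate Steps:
m = -3 (m = -4 - 1*(-1) = -4 + 1 = -3)
r(h, f) = -22 (r(h, f) = (-1 + 3)*(-3 - 8) = 2*(-11) = -22)
(-291 + 393)*r(19, -22) = (-291 + 393)*(-22) = 102*(-22) = -2244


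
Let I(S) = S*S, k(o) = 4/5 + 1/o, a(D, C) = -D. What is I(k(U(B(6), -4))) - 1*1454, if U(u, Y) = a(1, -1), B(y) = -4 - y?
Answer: -36349/25 ≈ -1454.0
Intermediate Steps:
U(u, Y) = -1 (U(u, Y) = -1*1 = -1)
k(o) = ⅘ + 1/o (k(o) = 4*(⅕) + 1/o = ⅘ + 1/o)
I(S) = S²
I(k(U(B(6), -4))) - 1*1454 = (⅘ + 1/(-1))² - 1*1454 = (⅘ - 1)² - 1454 = (-⅕)² - 1454 = 1/25 - 1454 = -36349/25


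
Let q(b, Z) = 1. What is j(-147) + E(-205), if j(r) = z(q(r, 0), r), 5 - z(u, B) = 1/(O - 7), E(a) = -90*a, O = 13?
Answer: 110729/6 ≈ 18455.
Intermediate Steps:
z(u, B) = 29/6 (z(u, B) = 5 - 1/(13 - 7) = 5 - 1/6 = 29/6)
j(r) = 29/6
j(-147) + E(-205) = 29/6 - 90*(-205) = 29/6 + 18450 = 110729/6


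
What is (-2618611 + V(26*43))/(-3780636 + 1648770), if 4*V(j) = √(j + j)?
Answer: 2618611/2131866 - √559/4263732 ≈ 1.2283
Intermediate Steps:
V(j) = √2*√j/4 (V(j) = √(j + j)/4 = √(2*j)/4 = (√2*√j)/4 = √2*√j/4)
(-2618611 + V(26*43))/(-3780636 + 1648770) = (-2618611 + √2*√(26*43)/4)/(-3780636 + 1648770) = (-2618611 + √2*√1118/4)/(-2131866) = (-2618611 + √559/2)*(-1/2131866) = 2618611/2131866 - √559/4263732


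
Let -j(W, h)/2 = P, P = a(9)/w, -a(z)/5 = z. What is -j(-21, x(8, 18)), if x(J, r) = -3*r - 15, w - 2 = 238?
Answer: -3/8 ≈ -0.37500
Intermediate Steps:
w = 240 (w = 2 + 238 = 240)
x(J, r) = -15 - 3*r
a(z) = -5*z
P = -3/16 (P = -5*9/240 = -45*1/240 = -3/16 ≈ -0.18750)
j(W, h) = 3/8 (j(W, h) = -2*(-3/16) = 3/8)
-j(-21, x(8, 18)) = -1*3/8 = -3/8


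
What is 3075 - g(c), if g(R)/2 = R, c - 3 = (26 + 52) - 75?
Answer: 3063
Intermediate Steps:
c = 6 (c = 3 + ((26 + 52) - 75) = 3 + (78 - 75) = 3 + 3 = 6)
g(R) = 2*R
3075 - g(c) = 3075 - 2*6 = 3075 - 1*12 = 3075 - 12 = 3063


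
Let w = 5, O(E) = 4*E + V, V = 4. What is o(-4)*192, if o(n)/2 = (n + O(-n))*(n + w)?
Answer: 6144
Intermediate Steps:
O(E) = 4 + 4*E (O(E) = 4*E + 4 = 4 + 4*E)
o(n) = 2*(4 - 3*n)*(5 + n) (o(n) = 2*((n + (4 + 4*(-n)))*(n + 5)) = 2*((n + (4 - 4*n))*(5 + n)) = 2*((4 - 3*n)*(5 + n)) = 2*(4 - 3*n)*(5 + n))
o(-4)*192 = (40 - 22*(-4) - 6*(-4)²)*192 = (40 + 88 - 6*16)*192 = (40 + 88 - 96)*192 = 32*192 = 6144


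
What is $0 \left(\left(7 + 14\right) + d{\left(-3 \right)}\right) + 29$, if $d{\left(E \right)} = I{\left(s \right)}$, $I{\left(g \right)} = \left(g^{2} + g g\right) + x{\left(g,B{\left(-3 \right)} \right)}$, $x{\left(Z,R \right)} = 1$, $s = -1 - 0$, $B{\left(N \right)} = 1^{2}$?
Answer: $29$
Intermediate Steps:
$B{\left(N \right)} = 1$
$s = -1$ ($s = -1 + 0 = -1$)
$I{\left(g \right)} = 1 + 2 g^{2}$ ($I{\left(g \right)} = \left(g^{2} + g g\right) + 1 = \left(g^{2} + g^{2}\right) + 1 = 2 g^{2} + 1 = 1 + 2 g^{2}$)
$d{\left(E \right)} = 3$ ($d{\left(E \right)} = 1 + 2 \left(-1\right)^{2} = 1 + 2 \cdot 1 = 1 + 2 = 3$)
$0 \left(\left(7 + 14\right) + d{\left(-3 \right)}\right) + 29 = 0 \left(\left(7 + 14\right) + 3\right) + 29 = 0 \left(21 + 3\right) + 29 = 0 \cdot 24 + 29 = 0 + 29 = 29$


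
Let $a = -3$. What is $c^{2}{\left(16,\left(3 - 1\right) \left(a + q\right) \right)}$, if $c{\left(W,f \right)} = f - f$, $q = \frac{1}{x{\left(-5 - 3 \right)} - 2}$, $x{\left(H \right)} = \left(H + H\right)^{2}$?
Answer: $0$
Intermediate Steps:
$x{\left(H \right)} = 4 H^{2}$ ($x{\left(H \right)} = \left(2 H\right)^{2} = 4 H^{2}$)
$q = \frac{1}{254}$ ($q = \frac{1}{4 \left(-5 - 3\right)^{2} - 2} = \frac{1}{4 \left(-8\right)^{2} - 2} = \frac{1}{4 \cdot 64 - 2} = \frac{1}{256 - 2} = \frac{1}{254} \approx 0.003937$)
$c{\left(W,f \right)} = 0$
$c^{2}{\left(16,\left(3 - 1\right) \left(a + q\right) \right)} = 0^{2} = 0$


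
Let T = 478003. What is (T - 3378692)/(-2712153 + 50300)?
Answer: 2900689/2661853 ≈ 1.0897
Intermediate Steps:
(T - 3378692)/(-2712153 + 50300) = (478003 - 3378692)/(-2712153 + 50300) = -2900689/(-2661853) = -2900689*(-1/2661853) = 2900689/2661853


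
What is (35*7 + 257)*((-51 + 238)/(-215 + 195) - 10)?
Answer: -97137/10 ≈ -9713.7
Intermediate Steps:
(35*7 + 257)*((-51 + 238)/(-215 + 195) - 10) = (245 + 257)*(187/(-20) - 10) = 502*(187*(-1/20) - 10) = 502*(-187/20 - 10) = 502*(-387/20) = -97137/10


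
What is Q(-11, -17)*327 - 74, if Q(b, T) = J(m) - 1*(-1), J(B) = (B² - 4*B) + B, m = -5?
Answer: 13333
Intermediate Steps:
J(B) = B² - 3*B
Q(b, T) = 41 (Q(b, T) = -5*(-3 - 5) - 1*(-1) = -5*(-8) + 1 = 40 + 1 = 41)
Q(-11, -17)*327 - 74 = 41*327 - 74 = 13407 - 74 = 13333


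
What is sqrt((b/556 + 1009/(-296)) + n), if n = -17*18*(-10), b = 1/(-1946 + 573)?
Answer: sqrt(2438548885624313594)/28245356 ≈ 55.286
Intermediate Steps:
b = -1/1373 (b = 1/(-1373) = -1/1373 ≈ -0.00072833)
n = 3060 (n = -306*(-10) = 3060)
sqrt((b/556 + 1009/(-296)) + n) = sqrt((-1/1373/556 + 1009/(-296)) + 3060) = sqrt((-1/1373*1/556 + 1009*(-1/296)) + 3060) = sqrt((-1/763388 - 1009/296) + 3060) = sqrt(-192564697/56490712 + 3060) = sqrt(172669014023/56490712) = sqrt(2438548885624313594)/28245356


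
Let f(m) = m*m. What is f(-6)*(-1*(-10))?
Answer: 360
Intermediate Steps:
f(m) = m**2
f(-6)*(-1*(-10)) = (-6)**2*(-1*(-10)) = 36*10 = 360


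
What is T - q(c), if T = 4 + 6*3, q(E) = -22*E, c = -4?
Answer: -66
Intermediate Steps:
T = 22 (T = 4 + 18 = 22)
T - q(c) = 22 - (-22)*(-4) = 22 - 1*88 = 22 - 88 = -66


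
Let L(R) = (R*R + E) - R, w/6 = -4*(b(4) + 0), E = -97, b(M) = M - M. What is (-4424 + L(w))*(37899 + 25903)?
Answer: -288448842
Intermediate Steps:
b(M) = 0
w = 0 (w = 6*(-4*(0 + 0)) = 6*(-4*0) = 6*0 = 0)
L(R) = -97 + R² - R (L(R) = (R*R - 97) - R = (R² - 97) - R = (-97 + R²) - R = -97 + R² - R)
(-4424 + L(w))*(37899 + 25903) = (-4424 + (-97 + 0² - 1*0))*(37899 + 25903) = (-4424 + (-97 + 0 + 0))*63802 = (-4424 - 97)*63802 = -4521*63802 = -288448842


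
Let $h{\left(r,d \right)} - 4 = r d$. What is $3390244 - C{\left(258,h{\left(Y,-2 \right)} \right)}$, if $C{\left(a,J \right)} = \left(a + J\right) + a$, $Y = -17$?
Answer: $3389690$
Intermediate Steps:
$h{\left(r,d \right)} = 4 + d r$ ($h{\left(r,d \right)} = 4 + r d = 4 + d r$)
$C{\left(a,J \right)} = J + 2 a$ ($C{\left(a,J \right)} = \left(J + a\right) + a = J + 2 a$)
$3390244 - C{\left(258,h{\left(Y,-2 \right)} \right)} = 3390244 - \left(\left(4 - -34\right) + 2 \cdot 258\right) = 3390244 - \left(\left(4 + 34\right) + 516\right) = 3390244 - \left(38 + 516\right) = 3390244 - 554 = 3389690$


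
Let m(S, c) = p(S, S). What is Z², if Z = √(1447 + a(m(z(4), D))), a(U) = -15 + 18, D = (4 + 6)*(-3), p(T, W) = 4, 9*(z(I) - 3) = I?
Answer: 1450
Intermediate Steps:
z(I) = 3 + I/9
D = -30 (D = 10*(-3) = -30)
m(S, c) = 4
a(U) = 3
Z = 5*√58 (Z = √(1447 + 3) = √1450 = 5*√58 ≈ 38.079)
Z² = (5*√58)² = 1450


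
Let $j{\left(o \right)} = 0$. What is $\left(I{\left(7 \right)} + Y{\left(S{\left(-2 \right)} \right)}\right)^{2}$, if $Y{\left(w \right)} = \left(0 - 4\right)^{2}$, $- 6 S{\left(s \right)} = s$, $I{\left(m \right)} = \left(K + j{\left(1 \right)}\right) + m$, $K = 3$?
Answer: $676$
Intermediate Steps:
$I{\left(m \right)} = 3 + m$ ($I{\left(m \right)} = \left(3 + 0\right) + m = 3 + m$)
$S{\left(s \right)} = - \frac{s}{6}$
$Y{\left(w \right)} = 16$ ($Y{\left(w \right)} = \left(-4\right)^{2} = 16$)
$\left(I{\left(7 \right)} + Y{\left(S{\left(-2 \right)} \right)}\right)^{2} = \left(\left(3 + 7\right) + 16\right)^{2} = \left(10 + 16\right)^{2} = 26^{2} = 676$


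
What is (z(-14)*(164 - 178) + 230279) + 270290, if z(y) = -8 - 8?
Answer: 500793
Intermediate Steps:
z(y) = -16
(z(-14)*(164 - 178) + 230279) + 270290 = (-16*(164 - 178) + 230279) + 270290 = (-16*(-14) + 230279) + 270290 = (224 + 230279) + 270290 = 230503 + 270290 = 500793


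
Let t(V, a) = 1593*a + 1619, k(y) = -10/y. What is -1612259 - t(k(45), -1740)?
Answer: 1157942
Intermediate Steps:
t(V, a) = 1619 + 1593*a
-1612259 - t(k(45), -1740) = -1612259 - (1619 + 1593*(-1740)) = -1612259 - (1619 - 2771820) = -1612259 - 1*(-2770201) = -1612259 + 2770201 = 1157942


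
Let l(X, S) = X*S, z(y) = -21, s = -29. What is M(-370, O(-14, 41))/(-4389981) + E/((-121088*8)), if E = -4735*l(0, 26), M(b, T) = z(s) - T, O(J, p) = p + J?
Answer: 16/1463327 ≈ 1.0934e-5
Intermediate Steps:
l(X, S) = S*X
O(J, p) = J + p
M(b, T) = -21 - T
E = 0 (E = -123110*0 = -4735*0 = 0)
M(-370, O(-14, 41))/(-4389981) + E/((-121088*8)) = (-21 - (-14 + 41))/(-4389981) + 0/((-121088*8)) = (-21 - 1*27)*(-1/4389981) + 0/(-968704) = (-21 - 27)*(-1/4389981) + 0*(-1/968704) = -48*(-1/4389981) + 0 = 16/1463327 + 0 = 16/1463327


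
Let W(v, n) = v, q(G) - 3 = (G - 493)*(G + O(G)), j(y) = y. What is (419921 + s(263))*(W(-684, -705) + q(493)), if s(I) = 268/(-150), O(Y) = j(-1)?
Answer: -7149124607/25 ≈ -2.8596e+8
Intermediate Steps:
O(Y) = -1
s(I) = -134/75 (s(I) = 268*(-1/150) = -134/75)
q(G) = 3 + (-1 + G)*(-493 + G) (q(G) = 3 + (G - 493)*(G - 1) = 3 + (-493 + G)*(-1 + G) = 3 + (-1 + G)*(-493 + G))
(419921 + s(263))*(W(-684, -705) + q(493)) = (419921 - 134/75)*(-684 + (496 + 493² - 494*493)) = 31493941*(-684 + (496 + 243049 - 243542))/75 = 31493941*(-684 + 3)/75 = (31493941/75)*(-681) = -7149124607/25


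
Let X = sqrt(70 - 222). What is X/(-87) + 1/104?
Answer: 1/104 - 2*I*sqrt(38)/87 ≈ 0.0096154 - 0.14171*I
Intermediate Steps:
X = 2*I*sqrt(38) (X = sqrt(-152) = 2*I*sqrt(38) ≈ 12.329*I)
X/(-87) + 1/104 = (2*I*sqrt(38))/(-87) + 1/104 = (2*I*sqrt(38))*(-1/87) + 1*(1/104) = -2*I*sqrt(38)/87 + 1/104 = 1/104 - 2*I*sqrt(38)/87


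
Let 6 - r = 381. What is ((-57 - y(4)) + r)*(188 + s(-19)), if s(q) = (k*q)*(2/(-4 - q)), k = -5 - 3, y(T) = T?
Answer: -1362064/15 ≈ -90804.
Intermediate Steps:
r = -375 (r = 6 - 1*381 = 6 - 381 = -375)
k = -8
s(q) = -16*q/(-4 - q) (s(q) = (-8*q)*(2/(-4 - q)) = -16*q/(-4 - q))
((-57 - y(4)) + r)*(188 + s(-19)) = ((-57 - 1*4) - 375)*(188 + 16*(-19)/(4 - 19)) = ((-57 - 4) - 375)*(188 + 16*(-19)/(-15)) = (-61 - 375)*(188 + 16*(-19)*(-1/15)) = -436*(188 + 304/15) = -436*3124/15 = -1362064/15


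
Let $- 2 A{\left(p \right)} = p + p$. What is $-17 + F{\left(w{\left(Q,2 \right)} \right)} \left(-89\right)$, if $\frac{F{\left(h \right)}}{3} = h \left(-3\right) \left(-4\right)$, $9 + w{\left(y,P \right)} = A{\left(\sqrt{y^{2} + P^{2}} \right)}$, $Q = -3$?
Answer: $28819 + 3204 \sqrt{13} \approx 40371.0$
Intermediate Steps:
$A{\left(p \right)} = - p$ ($A{\left(p \right)} = - \frac{p + p}{2} = - \frac{2 p}{2} = - p$)
$w{\left(y,P \right)} = -9 - \sqrt{P^{2} + y^{2}}$ ($w{\left(y,P \right)} = -9 - \sqrt{y^{2} + P^{2}} = -9 - \sqrt{P^{2} + y^{2}}$)
$F{\left(h \right)} = 36 h$ ($F{\left(h \right)} = 3 h \left(-3\right) \left(-4\right) = 3 - 3 h \left(-4\right) = 3 \cdot 12 h = 36 h$)
$-17 + F{\left(w{\left(Q,2 \right)} \right)} \left(-89\right) = -17 + 36 \left(-9 - \sqrt{2^{2} + \left(-3\right)^{2}}\right) \left(-89\right) = -17 + 36 \left(-9 - \sqrt{4 + 9}\right) \left(-89\right) = -17 + 36 \left(-9 - \sqrt{13}\right) \left(-89\right) = -17 + \left(-324 - 36 \sqrt{13}\right) \left(-89\right) = -17 + \left(28836 + 3204 \sqrt{13}\right) = 28819 + 3204 \sqrt{13}$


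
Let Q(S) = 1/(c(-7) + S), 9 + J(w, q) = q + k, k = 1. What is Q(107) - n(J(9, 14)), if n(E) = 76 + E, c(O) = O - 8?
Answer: -7543/92 ≈ -81.989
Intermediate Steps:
c(O) = -8 + O
J(w, q) = -8 + q (J(w, q) = -9 + (q + 1) = -9 + (1 + q) = -8 + q)
Q(S) = 1/(-15 + S) (Q(S) = 1/((-8 - 7) + S) = 1/(-15 + S))
Q(107) - n(J(9, 14)) = 1/(-15 + 107) - (76 + (-8 + 14)) = 1/92 - (76 + 6) = 1/92 - 1*82 = 1/92 - 82 = -7543/92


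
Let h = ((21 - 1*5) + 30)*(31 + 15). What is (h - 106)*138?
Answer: 277380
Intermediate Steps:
h = 2116 (h = ((21 - 5) + 30)*46 = (16 + 30)*46 = 46*46 = 2116)
(h - 106)*138 = (2116 - 106)*138 = 2010*138 = 277380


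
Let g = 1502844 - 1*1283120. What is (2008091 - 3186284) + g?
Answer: -958469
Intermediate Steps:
g = 219724 (g = 1502844 - 1283120 = 219724)
(2008091 - 3186284) + g = (2008091 - 3186284) + 219724 = -1178193 + 219724 = -958469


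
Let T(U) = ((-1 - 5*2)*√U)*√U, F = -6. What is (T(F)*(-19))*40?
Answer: -50160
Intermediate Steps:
T(U) = -11*U (T(U) = ((-1 - 10)*√U)*√U = (-11*√U)*√U = -11*U)
(T(F)*(-19))*40 = (-11*(-6)*(-19))*40 = (66*(-19))*40 = -1254*40 = -50160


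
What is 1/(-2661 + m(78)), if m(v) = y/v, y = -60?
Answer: -13/34603 ≈ -0.00037569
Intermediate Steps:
m(v) = -60/v
1/(-2661 + m(78)) = 1/(-2661 - 60/78) = 1/(-2661 - 60*1/78) = 1/(-2661 - 10/13) = 1/(-34603/13) = -13/34603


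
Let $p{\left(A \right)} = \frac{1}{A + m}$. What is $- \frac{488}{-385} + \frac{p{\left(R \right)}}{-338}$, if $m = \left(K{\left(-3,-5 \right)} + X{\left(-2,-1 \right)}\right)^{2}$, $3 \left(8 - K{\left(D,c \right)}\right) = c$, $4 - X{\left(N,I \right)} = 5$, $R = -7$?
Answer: $\frac{101107207}{79769690} \approx 1.2675$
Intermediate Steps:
$X{\left(N,I \right)} = -1$ ($X{\left(N,I \right)} = 4 - 5 = -1$)
$K{\left(D,c \right)} = 8 - \frac{c}{3}$
$m = \frac{676}{9}$ ($m = \left(\left(8 - - \frac{5}{3}\right) - 1\right)^{2} = \left(\left(8 + \frac{5}{3}\right) - 1\right)^{2} = \left(\frac{29}{3} - 1\right)^{2} = \left(\frac{26}{3}\right)^{2} = \frac{676}{9} \approx 75.111$)
$p{\left(A \right)} = \frac{1}{\frac{676}{9} + A}$ ($p{\left(A \right)} = \frac{1}{A + \frac{676}{9}} = \frac{1}{\frac{676}{9} + A}$)
$- \frac{488}{-385} + \frac{p{\left(R \right)}}{-338} = - \frac{488}{-385} + \frac{9 \frac{1}{676 + 9 \left(-7\right)}}{-338} = \left(-488\right) \left(- \frac{1}{385}\right) + \frac{9}{676 - 63} \left(- \frac{1}{338}\right) = \frac{488}{385} + \frac{9}{613} \left(- \frac{1}{338}\right) = \frac{488}{385} - \frac{9}{207194} = \frac{101107207}{79769690}$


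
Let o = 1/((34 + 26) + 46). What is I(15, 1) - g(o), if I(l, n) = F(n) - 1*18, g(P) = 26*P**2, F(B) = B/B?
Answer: -95519/5618 ≈ -17.002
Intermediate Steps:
o = 1/106 (o = 1/(60 + 46) = 1/106 ≈ 0.0094340)
F(B) = 1
I(l, n) = -17 (I(l, n) = 1 - 1*18 = 1 - 18 = -17)
I(15, 1) - g(o) = -17 - 26*(1/106)**2 = -17 - 26/11236 = -17 - 1*13/5618 = -17 - 13/5618 = -95519/5618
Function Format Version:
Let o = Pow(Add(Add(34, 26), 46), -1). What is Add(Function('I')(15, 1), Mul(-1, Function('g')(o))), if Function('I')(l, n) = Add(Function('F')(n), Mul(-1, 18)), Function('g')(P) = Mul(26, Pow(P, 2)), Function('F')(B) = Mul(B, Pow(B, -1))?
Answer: Rational(-95519, 5618) ≈ -17.002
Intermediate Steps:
o = Rational(1, 106) (o = Pow(Add(60, 46), -1) = Pow(106, -1) = Rational(1, 106) ≈ 0.0094340)
Function('F')(B) = 1
Function('I')(l, n) = -17 (Function('I')(l, n) = Add(1, Mul(-1, 18)) = Add(1, -18) = -17)
Add(Function('I')(15, 1), Mul(-1, Function('g')(o))) = Add(-17, Mul(-1, Mul(26, Pow(Rational(1, 106), 2)))) = Add(-17, Mul(-1, Mul(26, Rational(1, 11236)))) = Add(-17, Mul(-1, Rational(13, 5618))) = Add(-17, Rational(-13, 5618)) = Rational(-95519, 5618)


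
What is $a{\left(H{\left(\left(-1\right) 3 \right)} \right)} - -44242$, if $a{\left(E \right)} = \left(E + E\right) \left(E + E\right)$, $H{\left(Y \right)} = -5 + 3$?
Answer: $44258$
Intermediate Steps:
$H{\left(Y \right)} = -2$
$a{\left(E \right)} = 4 E^{2}$ ($a{\left(E \right)} = 2 E 2 E = 4 E^{2}$)
$a{\left(H{\left(\left(-1\right) 3 \right)} \right)} - -44242 = 4 \left(-2\right)^{2} - -44242 = 4 \cdot 4 + 44242 = 16 + 44242 = 44258$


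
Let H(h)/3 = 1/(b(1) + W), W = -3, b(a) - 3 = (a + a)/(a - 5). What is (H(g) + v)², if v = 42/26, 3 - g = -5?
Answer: 3249/169 ≈ 19.225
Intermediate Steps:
g = 8 (g = 3 - 1*(-5) = 3 + 5 = 8)
b(a) = 3 + 2*a/(-5 + a) (b(a) = 3 + (a + a)/(a - 5) = 3 + (2*a)/(-5 + a) = 3 + 2*a/(-5 + a))
v = 21/13 (v = 42*(1/26) = 21/13 ≈ 1.6154)
H(h) = -6 (H(h) = 3/(5*(-3 + 1)/(-5 + 1) - 3) = 3/(5*(-2)/(-4) - 3) = 3/(5*(-¼)*(-2) - 3) = 3/(5/2 - 3) = 3/(-½) = 3*(-2) = -6)
(H(g) + v)² = (-6 + 21/13)² = (-57/13)² = 3249/169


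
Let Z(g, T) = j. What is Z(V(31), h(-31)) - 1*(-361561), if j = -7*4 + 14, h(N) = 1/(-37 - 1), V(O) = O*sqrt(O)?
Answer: 361547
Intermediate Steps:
V(O) = O**(3/2)
h(N) = -1/38 (h(N) = 1/(-38) = -1/38)
j = -14 (j = -28 + 14 = -14)
Z(g, T) = -14
Z(V(31), h(-31)) - 1*(-361561) = -14 - 1*(-361561) = -14 + 361561 = 361547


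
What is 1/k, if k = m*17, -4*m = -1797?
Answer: 4/30549 ≈ 0.00013094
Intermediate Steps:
m = 1797/4 (m = -¼*(-1797) = 1797/4 ≈ 449.25)
k = 30549/4 (k = (1797/4)*17 = 30549/4 ≈ 7637.3)
1/k = 1/(30549/4) = 4/30549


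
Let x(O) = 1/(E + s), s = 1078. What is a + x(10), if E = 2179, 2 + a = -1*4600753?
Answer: -14984659034/3257 ≈ -4.6008e+6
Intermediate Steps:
a = -4600755 (a = -2 - 1*4600753 = -2 - 4600753 = -4600755)
x(O) = 1/3257 (x(O) = 1/(2179 + 1078) = 1/3257)
a + x(10) = -4600755 + 1/3257 = -14984659034/3257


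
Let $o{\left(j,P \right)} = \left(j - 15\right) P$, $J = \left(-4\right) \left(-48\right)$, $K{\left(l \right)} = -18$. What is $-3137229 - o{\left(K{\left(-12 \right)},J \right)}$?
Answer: $-3130893$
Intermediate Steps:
$J = 192$
$o{\left(j,P \right)} = P \left(-15 + j\right)$ ($o{\left(j,P \right)} = \left(-15 + j\right) P = P \left(-15 + j\right)$)
$-3137229 - o{\left(K{\left(-12 \right)},J \right)} = -3137229 - 192 \left(-15 - 18\right) = -3137229 - 192 \left(-33\right) = -3137229 - -6336 = -3137229 + 6336 = -3130893$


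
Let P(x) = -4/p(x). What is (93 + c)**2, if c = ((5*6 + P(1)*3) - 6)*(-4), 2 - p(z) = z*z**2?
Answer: 2025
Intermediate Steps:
p(z) = 2 - z**3 (p(z) = 2 - z*z**2 = 2 - z**3)
P(x) = -4/(2 - x**3)
c = -48 (c = ((5*6 + (4/(-2 + 1**3))*3) - 6)*(-4) = ((30 + (4/(-2 + 1))*3) - 6)*(-4) = ((30 + (4/(-1))*3) - 6)*(-4) = ((30 + (4*(-1))*3) - 6)*(-4) = ((30 - 4*3) - 6)*(-4) = ((30 - 12) - 6)*(-4) = (18 - 6)*(-4) = 12*(-4) = -48)
(93 + c)**2 = (93 - 48)**2 = 45**2 = 2025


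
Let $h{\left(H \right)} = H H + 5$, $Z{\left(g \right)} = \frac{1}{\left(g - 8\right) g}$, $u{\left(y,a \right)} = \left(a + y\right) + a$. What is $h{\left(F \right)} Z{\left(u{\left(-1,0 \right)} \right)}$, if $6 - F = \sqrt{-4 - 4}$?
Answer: $\frac{11}{3} - \frac{8 i \sqrt{2}}{3} \approx 3.6667 - 3.7712 i$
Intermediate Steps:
$u{\left(y,a \right)} = y + 2 a$
$Z{\left(g \right)} = \frac{1}{g \left(-8 + g\right)}$ ($Z{\left(g \right)} = \frac{1}{\left(-8 + g\right) g} = \frac{1}{g \left(-8 + g\right)}$)
$F = 6 - 2 i \sqrt{2}$ ($F = 6 - \sqrt{-4 - 4} = 6 - \sqrt{-8} = 6 - 2 i \sqrt{2} \approx 6.0 - 2.8284 i$)
$h{\left(H \right)} = 5 + H^{2}$ ($h{\left(H \right)} = H^{2} + 5 = 5 + H^{2}$)
$h{\left(F \right)} Z{\left(u{\left(-1,0 \right)} \right)} = \left(5 + \left(6 - 2 i \sqrt{2}\right)^{2}\right) \frac{1}{\left(-1 + 2 \cdot 0\right) \left(-8 + \left(-1 + 2 \cdot 0\right)\right)} = \left(5 + \left(6 - 2 i \sqrt{2}\right)^{2}\right) \frac{1}{\left(-1 + 0\right) \left(-8 + \left(-1 + 0\right)\right)} = \left(5 + \left(6 - 2 i \sqrt{2}\right)^{2}\right) \frac{1}{\left(-1\right) \left(-8 - 1\right)} = \left(5 + \left(6 - 2 i \sqrt{2}\right)^{2}\right) \left(- \frac{1}{-9}\right) = \left(5 + \left(6 - 2 i \sqrt{2}\right)^{2}\right) \left(\left(-1\right) \left(- \frac{1}{9}\right)\right) = \left(5 + \left(6 - 2 i \sqrt{2}\right)^{2}\right) \frac{1}{9} = \frac{5}{9} + \frac{\left(6 - 2 i \sqrt{2}\right)^{2}}{9}$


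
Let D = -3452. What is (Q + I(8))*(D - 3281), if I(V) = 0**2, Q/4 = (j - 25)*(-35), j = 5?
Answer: -18852400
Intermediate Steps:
Q = 2800 (Q = 4*((5 - 25)*(-35)) = 4*(-20*(-35)) = 4*700 = 2800)
I(V) = 0
(Q + I(8))*(D - 3281) = (2800 + 0)*(-3452 - 3281) = 2800*(-6733) = -18852400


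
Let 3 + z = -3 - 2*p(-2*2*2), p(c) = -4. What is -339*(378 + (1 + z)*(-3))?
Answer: -125091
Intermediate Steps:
z = 2 (z = -3 + (-3 - 2*(-4)) = -3 + (-3 + 8) = -3 + 5 = 2)
-339*(378 + (1 + z)*(-3)) = -339*(378 + (1 + 2)*(-3)) = -339*(378 + 3*(-3)) = -339*(378 - 9) = -339*369 = -125091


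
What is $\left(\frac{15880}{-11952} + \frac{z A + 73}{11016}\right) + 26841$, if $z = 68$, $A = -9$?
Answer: $\frac{24540218291}{914328} \approx 26840.0$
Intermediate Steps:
$\left(\frac{15880}{-11952} + \frac{z A + 73}{11016}\right) + 26841 = \left(\frac{15880}{-11952} + \frac{68 \left(-9\right) + 73}{11016}\right) + 26841 = \left(15880 \left(- \frac{1}{11952}\right) + \left(-612 + 73\right) \frac{1}{11016}\right) + 26841 = \left(- \frac{1985}{1494} - \frac{539}{11016}\right) + 26841 = - \frac{1259557}{914328} + 26841 = \frac{24540218291}{914328}$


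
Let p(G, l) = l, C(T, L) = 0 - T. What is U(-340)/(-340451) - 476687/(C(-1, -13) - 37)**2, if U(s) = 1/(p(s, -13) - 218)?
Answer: -12496219569017/33974286192 ≈ -367.81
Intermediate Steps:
C(T, L) = -T
U(s) = -1/231 (U(s) = 1/(-13 - 218) = 1/(-231) = -1/231)
U(-340)/(-340451) - 476687/(C(-1, -13) - 37)**2 = -1/231/(-340451) - 476687/(-1*(-1) - 37)**2 = -1/231*(-1/340451) - 476687/(1 - 37)**2 = 1/78644181 - 476687/((-36)**2) = 1/78644181 - 476687/1296 = -12496219569017/33974286192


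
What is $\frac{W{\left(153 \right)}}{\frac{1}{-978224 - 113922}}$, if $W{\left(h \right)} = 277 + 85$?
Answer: $-395356852$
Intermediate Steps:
$W{\left(h \right)} = 362$
$\frac{W{\left(153 \right)}}{\frac{1}{-978224 - 113922}} = \frac{362}{\frac{1}{-978224 - 113922}} = \frac{362}{\frac{1}{-1092146}} = \frac{362}{- \frac{1}{1092146}} = 362 \left(-1092146\right) = -395356852$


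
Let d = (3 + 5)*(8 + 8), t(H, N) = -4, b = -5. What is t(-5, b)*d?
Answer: -512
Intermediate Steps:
d = 128 (d = 8*16 = 128)
t(-5, b)*d = -4*128 = -512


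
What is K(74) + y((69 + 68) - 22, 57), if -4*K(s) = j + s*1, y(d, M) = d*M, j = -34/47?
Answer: 307224/47 ≈ 6536.7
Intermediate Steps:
j = -34/47 (j = -34*1/47 = -34/47 ≈ -0.72340)
y(d, M) = M*d
K(s) = 17/94 - s/4 (K(s) = -(-34/47 + s*1)/4 = -(-34/47 + s)/4 = 17/94 - s/4)
K(74) + y((69 + 68) - 22, 57) = (17/94 - ¼*74) + 57*((69 + 68) - 22) = (17/94 - 37/2) + 57*(137 - 22) = -861/47 + 57*115 = -861/47 + 6555 = 307224/47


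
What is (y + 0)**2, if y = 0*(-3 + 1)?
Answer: 0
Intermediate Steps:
y = 0 (y = 0*(-2) = 0)
(y + 0)**2 = (0 + 0)**2 = 0**2 = 0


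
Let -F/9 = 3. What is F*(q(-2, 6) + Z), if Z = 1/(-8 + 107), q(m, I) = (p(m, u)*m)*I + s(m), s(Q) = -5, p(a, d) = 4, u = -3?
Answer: 15738/11 ≈ 1430.7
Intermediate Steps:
F = -27 (F = -9*3 = -27)
q(m, I) = -5 + 4*I*m (q(m, I) = (4*m)*I - 5 = 4*I*m - 5 = -5 + 4*I*m)
Z = 1/99 ≈ 0.010101
F*(q(-2, 6) + Z) = -27*((-5 + 4*6*(-2)) + 1/99) = -27*((-5 - 48) + 1/99) = -27*(-53 + 1/99) = -27*(-5246/99) = 15738/11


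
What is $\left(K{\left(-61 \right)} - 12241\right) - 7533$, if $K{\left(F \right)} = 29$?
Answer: $-19745$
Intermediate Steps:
$\left(K{\left(-61 \right)} - 12241\right) - 7533 = \left(29 - 12241\right) - 7533 = -12212 - 7533 = -19745$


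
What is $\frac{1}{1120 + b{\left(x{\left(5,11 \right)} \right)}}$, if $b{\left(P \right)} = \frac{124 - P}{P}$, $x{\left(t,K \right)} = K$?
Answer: $\frac{11}{12433} \approx 0.00088474$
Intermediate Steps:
$b{\left(P \right)} = \frac{124 - P}{P}$
$\frac{1}{1120 + b{\left(x{\left(5,11 \right)} \right)}} = \frac{1}{1120 + \frac{124 - 11}{11}} = \frac{1}{1120 + \frac{1}{11} \cdot 113} = \frac{1}{1120 + \frac{113}{11}} = \frac{1}{\frac{12433}{11}} = \frac{11}{12433}$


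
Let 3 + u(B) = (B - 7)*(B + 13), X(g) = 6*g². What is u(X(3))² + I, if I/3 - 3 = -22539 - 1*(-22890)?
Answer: 9898378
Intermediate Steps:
u(B) = -3 + (-7 + B)*(13 + B) (u(B) = -3 + (B - 7)*(B + 13) = -3 + (-7 + B)*(13 + B))
I = 1062 (I = 9 + 3*(-22539 - 1*(-22890)) = 9 + 3*(-22539 + 22890) = 9 + 3*351 = 9 + 1053 = 1062)
u(X(3))² + I = (-94 + (6*3²)² + 6*(6*3²))² + 1062 = (-94 + (6*9)² + 6*(6*9))² + 1062 = (-94 + 54² + 6*54)² + 1062 = (-94 + 2916 + 324)² + 1062 = 3146² + 1062 = 9897316 + 1062 = 9898378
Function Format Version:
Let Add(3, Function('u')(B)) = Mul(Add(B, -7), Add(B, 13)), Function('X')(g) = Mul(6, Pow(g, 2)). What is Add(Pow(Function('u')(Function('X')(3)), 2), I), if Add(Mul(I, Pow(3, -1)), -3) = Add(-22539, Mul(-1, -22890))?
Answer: 9898378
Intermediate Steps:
Function('u')(B) = Add(-3, Mul(Add(-7, B), Add(13, B))) (Function('u')(B) = Add(-3, Mul(Add(B, -7), Add(B, 13))) = Add(-3, Mul(Add(-7, B), Add(13, B))))
I = 1062 (I = Add(9, Mul(3, Add(-22539, Mul(-1, -22890)))) = Add(9, Mul(3, Add(-22539, 22890))) = Add(9, Mul(3, 351)) = Add(9, 1053) = 1062)
Add(Pow(Function('u')(Function('X')(3)), 2), I) = Add(Pow(Add(-94, Pow(Mul(6, Pow(3, 2)), 2), Mul(6, Mul(6, Pow(3, 2)))), 2), 1062) = Add(Pow(Add(-94, Pow(Mul(6, 9), 2), Mul(6, Mul(6, 9))), 2), 1062) = Add(Pow(Add(-94, Pow(54, 2), Mul(6, 54)), 2), 1062) = Add(Pow(Add(-94, 2916, 324), 2), 1062) = Add(Pow(3146, 2), 1062) = Add(9897316, 1062) = 9898378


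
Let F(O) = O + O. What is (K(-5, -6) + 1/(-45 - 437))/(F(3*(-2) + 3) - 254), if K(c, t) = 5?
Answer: -2409/125320 ≈ -0.019223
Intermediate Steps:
F(O) = 2*O
(K(-5, -6) + 1/(-45 - 437))/(F(3*(-2) + 3) - 254) = (5 + 1/(-45 - 437))/(2*(3*(-2) + 3) - 254) = (5 + 1/(-482))/(2*(-6 + 3) - 254) = (5 - 1/482)/(2*(-3) - 254) = 2409/(482*(-6 - 254)) = (2409/482)/(-260) = (2409/482)*(-1/260) = -2409/125320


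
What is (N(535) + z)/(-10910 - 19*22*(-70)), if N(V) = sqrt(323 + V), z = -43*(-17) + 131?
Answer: 431/9175 + sqrt(858)/18350 ≈ 0.048572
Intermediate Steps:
z = 862 (z = 731 + 131 = 862)
(N(535) + z)/(-10910 - 19*22*(-70)) = (sqrt(323 + 535) + 862)/(-10910 - 19*22*(-70)) = (sqrt(858) + 862)/(-10910 - 418*(-70)) = (862 + sqrt(858))/(-10910 + 29260) = (862 + sqrt(858))/18350 = (862 + sqrt(858))*(1/18350) = 431/9175 + sqrt(858)/18350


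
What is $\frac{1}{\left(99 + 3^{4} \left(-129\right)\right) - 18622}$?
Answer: $- \frac{1}{28972} \approx -3.4516 \cdot 10^{-5}$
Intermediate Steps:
$\frac{1}{\left(99 + 3^{4} \left(-129\right)\right) - 18622} = \frac{1}{\left(99 + 81 \left(-129\right)\right) - 18622} = \frac{1}{\left(99 - 10449\right) - 18622} = \frac{1}{-10350 - 18622} = \frac{1}{-28972} = - \frac{1}{28972}$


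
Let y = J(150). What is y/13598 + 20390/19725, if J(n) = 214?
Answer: 28148437/26822055 ≈ 1.0495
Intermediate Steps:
y = 214
y/13598 + 20390/19725 = 214/13598 + 20390/19725 = 214*(1/13598) + 20390*(1/19725) = 107/6799 + 4078/3945 = 28148437/26822055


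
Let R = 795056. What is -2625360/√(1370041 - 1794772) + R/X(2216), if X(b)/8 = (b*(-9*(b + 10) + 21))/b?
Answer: -99382/20013 + 875120*I*√424731/141577 ≈ -4.9659 + 4028.4*I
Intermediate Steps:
X(b) = -552 - 72*b (X(b) = 8*((b*(-9*(b + 10) + 21))/b) = 8*((b*(-9*(10 + b) + 21))/b) = 8*((b*((-90 - 9*b) + 21))/b) = 8*((b*(-69 - 9*b))/b) = 8*(-69 - 9*b) = -552 - 72*b)
-2625360/√(1370041 - 1794772) + R/X(2216) = -2625360/√(1370041 - 1794772) + 795056/(-552 - 72*2216) = -2625360*(-I*√424731/424731) + 795056/(-552 - 159552) = -2625360*(-I*√424731/424731) + 795056/(-160104) = -(-875120)*I*√424731/141577 + 795056*(-1/160104) = 875120*I*√424731/141577 - 99382/20013 = -99382/20013 + 875120*I*√424731/141577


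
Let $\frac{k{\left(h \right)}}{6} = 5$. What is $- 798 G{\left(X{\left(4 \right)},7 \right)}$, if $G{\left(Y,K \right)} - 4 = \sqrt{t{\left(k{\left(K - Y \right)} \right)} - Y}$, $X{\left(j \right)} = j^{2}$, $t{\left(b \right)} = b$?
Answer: $-3192 - 798 \sqrt{14} \approx -6177.8$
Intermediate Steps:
$k{\left(h \right)} = 30$ ($k{\left(h \right)} = 6 \cdot 5 = 30$)
$G{\left(Y,K \right)} = 4 + \sqrt{30 - Y}$
$- 798 G{\left(X{\left(4 \right)},7 \right)} = - 798 \left(4 + \sqrt{30 - 4^{2}}\right) = - 798 \left(4 + \sqrt{30 - 16}\right) = - 798 \left(4 + \sqrt{14}\right) = -3192 - 798 \sqrt{14}$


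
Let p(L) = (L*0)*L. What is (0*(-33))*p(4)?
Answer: 0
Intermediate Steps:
p(L) = 0 (p(L) = 0*L = 0)
(0*(-33))*p(4) = (0*(-33))*0 = 0*0 = 0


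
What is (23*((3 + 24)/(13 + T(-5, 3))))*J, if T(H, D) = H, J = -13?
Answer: -8073/8 ≈ -1009.1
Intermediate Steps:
(23*((3 + 24)/(13 + T(-5, 3))))*J = (23*((3 + 24)/(13 - 5)))*(-13) = (23*(27/8))*(-13) = (621/8)*(-13) = -8073/8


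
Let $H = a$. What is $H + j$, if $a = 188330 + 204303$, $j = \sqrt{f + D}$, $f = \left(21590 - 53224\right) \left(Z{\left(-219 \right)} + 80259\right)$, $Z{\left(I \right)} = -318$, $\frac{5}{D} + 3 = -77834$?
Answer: $392633 + \frac{i \sqrt{15321308765819296171}}{77837} \approx 3.9263 \cdot 10^{5} + 50288.0 i$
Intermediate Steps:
$D = - \frac{5}{77837}$ ($D = \frac{5}{-3 - 77834} = \frac{5}{-77837} = 5 \left(- \frac{1}{77837}\right) = - \frac{5}{77837} \approx -6.4237 \cdot 10^{-5}$)
$f = -2528853594$ ($f = \left(21590 - 53224\right) \left(-318 + 80259\right) = \left(-31634\right) 79941 = -2528853594$)
$j = \frac{i \sqrt{15321308765819296171}}{77837}$ ($j = \sqrt{-2528853594 - \frac{5}{77837}} = \sqrt{- \frac{196838377196183}{77837}} = \frac{i \sqrt{15321308765819296171}}{77837} \approx 50288.0 i$)
$a = 392633$
$H = 392633$
$H + j = 392633 + \frac{i \sqrt{15321308765819296171}}{77837}$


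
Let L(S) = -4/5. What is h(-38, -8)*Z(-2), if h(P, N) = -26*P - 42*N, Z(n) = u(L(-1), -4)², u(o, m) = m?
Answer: 21184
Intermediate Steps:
L(S) = -⅘ (L(S) = -4*⅕ = -⅘)
Z(n) = 16 (Z(n) = (-4)² = 16)
h(P, N) = -42*N - 26*P
h(-38, -8)*Z(-2) = (-42*(-8) - 26*(-38))*16 = (336 + 988)*16 = 1324*16 = 21184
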